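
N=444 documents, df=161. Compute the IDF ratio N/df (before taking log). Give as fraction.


IDF ratio = N / df
= 444 / 161
= 444/161

444/161


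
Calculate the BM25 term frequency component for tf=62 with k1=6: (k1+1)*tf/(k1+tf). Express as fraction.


BM25 TF component = (k1+1)*tf / (k1+tf)
k1 = 6, tf = 62
Numerator = (6+1)*62 = 434
Denominator = 6 + 62 = 68
= 434/68 = 217/34

217/34


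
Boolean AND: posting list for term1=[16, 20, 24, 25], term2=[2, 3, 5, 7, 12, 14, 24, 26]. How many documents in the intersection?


Boolean AND: find intersection of posting lists
term1 docs: [16, 20, 24, 25]
term2 docs: [2, 3, 5, 7, 12, 14, 24, 26]
Intersection: [24]
|intersection| = 1

1


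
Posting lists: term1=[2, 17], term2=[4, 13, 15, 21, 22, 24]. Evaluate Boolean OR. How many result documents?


Boolean OR: find union of posting lists
term1 docs: [2, 17]
term2 docs: [4, 13, 15, 21, 22, 24]
Union: [2, 4, 13, 15, 17, 21, 22, 24]
|union| = 8

8


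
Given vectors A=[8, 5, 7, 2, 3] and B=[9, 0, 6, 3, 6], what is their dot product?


Dot product = sum of element-wise products
A[0]*B[0] = 8*9 = 72
A[1]*B[1] = 5*0 = 0
A[2]*B[2] = 7*6 = 42
A[3]*B[3] = 2*3 = 6
A[4]*B[4] = 3*6 = 18
Sum = 72 + 0 + 42 + 6 + 18 = 138

138


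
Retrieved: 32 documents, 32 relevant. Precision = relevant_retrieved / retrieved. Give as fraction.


Precision = relevant_retrieved / total_retrieved
= 32 / 32
= 32 / (32 + 0)
= 1

1


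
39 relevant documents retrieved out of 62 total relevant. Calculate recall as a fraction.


Recall = retrieved_relevant / total_relevant
= 39 / 62
= 39 / (39 + 23)
= 39/62

39/62


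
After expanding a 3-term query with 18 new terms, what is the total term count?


Original terms: 3
Expansion terms: 18
Total = 3 + 18 = 21

21


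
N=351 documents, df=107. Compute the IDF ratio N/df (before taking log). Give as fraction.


IDF ratio = N / df
= 351 / 107
= 351/107

351/107


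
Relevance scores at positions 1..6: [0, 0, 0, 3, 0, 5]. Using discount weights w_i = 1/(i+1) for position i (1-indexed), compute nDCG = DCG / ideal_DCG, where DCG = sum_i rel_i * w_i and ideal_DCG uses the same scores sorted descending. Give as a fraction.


Position discount weights w_i = 1/(i+1) for i=1..6:
Weights = [1/2, 1/3, 1/4, 1/5, 1/6, 1/7]
Actual relevance: [0, 0, 0, 3, 0, 5]
DCG = 0/2 + 0/3 + 0/4 + 3/5 + 0/6 + 5/7 = 46/35
Ideal relevance (sorted desc): [5, 3, 0, 0, 0, 0]
Ideal DCG = 5/2 + 3/3 + 0/4 + 0/5 + 0/6 + 0/7 = 7/2
nDCG = DCG / ideal_DCG = 46/35 / 7/2 = 92/245

92/245


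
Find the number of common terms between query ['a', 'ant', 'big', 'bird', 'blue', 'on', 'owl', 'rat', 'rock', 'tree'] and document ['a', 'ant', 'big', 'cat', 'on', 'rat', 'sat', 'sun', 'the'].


Query terms: ['a', 'ant', 'big', 'bird', 'blue', 'on', 'owl', 'rat', 'rock', 'tree']
Document terms: ['a', 'ant', 'big', 'cat', 'on', 'rat', 'sat', 'sun', 'the']
Common terms: ['a', 'ant', 'big', 'on', 'rat']
Overlap count = 5

5


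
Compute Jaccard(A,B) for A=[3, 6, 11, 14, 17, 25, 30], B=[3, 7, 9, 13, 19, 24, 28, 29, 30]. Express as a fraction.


A intersect B = [3, 30]
|A intersect B| = 2
A union B = [3, 6, 7, 9, 11, 13, 14, 17, 19, 24, 25, 28, 29, 30]
|A union B| = 14
Jaccard = 2/14 = 1/7

1/7


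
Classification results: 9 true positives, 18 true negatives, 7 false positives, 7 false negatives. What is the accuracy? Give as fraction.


Accuracy = (TP + TN) / (TP + TN + FP + FN)
TP + TN = 9 + 18 = 27
Total = 9 + 18 + 7 + 7 = 41
Accuracy = 27 / 41 = 27/41

27/41


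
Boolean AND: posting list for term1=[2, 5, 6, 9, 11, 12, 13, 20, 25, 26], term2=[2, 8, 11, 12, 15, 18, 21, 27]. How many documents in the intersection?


Boolean AND: find intersection of posting lists
term1 docs: [2, 5, 6, 9, 11, 12, 13, 20, 25, 26]
term2 docs: [2, 8, 11, 12, 15, 18, 21, 27]
Intersection: [2, 11, 12]
|intersection| = 3

3


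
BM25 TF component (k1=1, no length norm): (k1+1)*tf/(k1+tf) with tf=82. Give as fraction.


BM25 TF component = (k1+1)*tf / (k1+tf)
k1 = 1, tf = 82
Numerator = (1+1)*82 = 164
Denominator = 1 + 82 = 83
= 164/83 = 164/83

164/83


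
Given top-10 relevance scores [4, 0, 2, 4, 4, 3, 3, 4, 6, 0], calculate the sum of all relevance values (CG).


Cumulative Gain = sum of relevance scores
Position 1: rel=4, running sum=4
Position 2: rel=0, running sum=4
Position 3: rel=2, running sum=6
Position 4: rel=4, running sum=10
Position 5: rel=4, running sum=14
Position 6: rel=3, running sum=17
Position 7: rel=3, running sum=20
Position 8: rel=4, running sum=24
Position 9: rel=6, running sum=30
Position 10: rel=0, running sum=30
CG = 30

30


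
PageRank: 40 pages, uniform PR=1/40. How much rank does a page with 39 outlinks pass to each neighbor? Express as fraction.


Initial PR = 1/40 = 1/40
Outlinks = 39
Contribution per link = PR / outlinks
= 1/40 / 39
= 1/1560

1/1560


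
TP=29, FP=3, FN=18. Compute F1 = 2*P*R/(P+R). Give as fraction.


F1 = 2 * P * R / (P + R)
P = TP/(TP+FP) = 29/32 = 29/32
R = TP/(TP+FN) = 29/47 = 29/47
2 * P * R = 2 * 29/32 * 29/47 = 841/752
P + R = 29/32 + 29/47 = 2291/1504
F1 = 841/752 / 2291/1504 = 58/79

58/79


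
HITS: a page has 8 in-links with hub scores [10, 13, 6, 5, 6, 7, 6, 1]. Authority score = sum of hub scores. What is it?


Authority = sum of hub scores of in-linkers
In-link 1: hub score = 10
In-link 2: hub score = 13
In-link 3: hub score = 6
In-link 4: hub score = 5
In-link 5: hub score = 6
In-link 6: hub score = 7
In-link 7: hub score = 6
In-link 8: hub score = 1
Authority = 10 + 13 + 6 + 5 + 6 + 7 + 6 + 1 = 54

54


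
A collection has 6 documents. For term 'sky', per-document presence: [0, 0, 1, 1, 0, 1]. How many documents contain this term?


Checking each document for 'sky':
Doc 1: absent
Doc 2: absent
Doc 3: present
Doc 4: present
Doc 5: absent
Doc 6: present
df = sum of presences = 0 + 0 + 1 + 1 + 0 + 1 = 3

3


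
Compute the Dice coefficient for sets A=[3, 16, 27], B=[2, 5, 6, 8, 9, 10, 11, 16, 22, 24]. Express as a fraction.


A intersect B = [16]
|A intersect B| = 1
|A| = 3, |B| = 10
Dice = 2*1 / (3+10)
= 2 / 13 = 2/13

2/13


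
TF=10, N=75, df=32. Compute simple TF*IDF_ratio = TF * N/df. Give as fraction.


TF * (N/df)
= 10 * (75/32)
= 10 * 75/32
= 375/16

375/16


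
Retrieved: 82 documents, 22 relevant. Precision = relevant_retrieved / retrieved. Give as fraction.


Precision = relevant_retrieved / total_retrieved
= 22 / 82
= 22 / (22 + 60)
= 11/41

11/41


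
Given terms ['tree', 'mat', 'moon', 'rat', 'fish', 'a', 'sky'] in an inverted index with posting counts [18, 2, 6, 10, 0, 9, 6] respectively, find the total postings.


Summing posting list sizes:
'tree': 18 postings
'mat': 2 postings
'moon': 6 postings
'rat': 10 postings
'fish': 0 postings
'a': 9 postings
'sky': 6 postings
Total = 18 + 2 + 6 + 10 + 0 + 9 + 6 = 51

51


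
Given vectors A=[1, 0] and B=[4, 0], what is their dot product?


Dot product = sum of element-wise products
A[0]*B[0] = 1*4 = 4
A[1]*B[1] = 0*0 = 0
Sum = 4 + 0 = 4

4


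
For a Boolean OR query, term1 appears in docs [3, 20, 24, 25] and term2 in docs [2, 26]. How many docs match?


Boolean OR: find union of posting lists
term1 docs: [3, 20, 24, 25]
term2 docs: [2, 26]
Union: [2, 3, 20, 24, 25, 26]
|union| = 6

6


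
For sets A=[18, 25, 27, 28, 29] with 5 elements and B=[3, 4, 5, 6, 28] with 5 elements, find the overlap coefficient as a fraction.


A intersect B = [28]
|A intersect B| = 1
min(|A|, |B|) = min(5, 5) = 5
Overlap = 1 / 5 = 1/5

1/5


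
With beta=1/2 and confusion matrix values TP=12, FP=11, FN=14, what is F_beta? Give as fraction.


P = TP/(TP+FP) = 12/23 = 12/23
R = TP/(TP+FN) = 12/26 = 6/13
beta^2 = 1/2^2 = 1/4
(1 + beta^2) = 5/4
Numerator = (1+beta^2)*P*R = 90/299
Denominator = beta^2*P + R = 3/23 + 6/13 = 177/299
F_beta = 30/59

30/59


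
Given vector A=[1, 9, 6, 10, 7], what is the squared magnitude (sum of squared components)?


|A|^2 = sum of squared components
A[0]^2 = 1^2 = 1
A[1]^2 = 9^2 = 81
A[2]^2 = 6^2 = 36
A[3]^2 = 10^2 = 100
A[4]^2 = 7^2 = 49
Sum = 1 + 81 + 36 + 100 + 49 = 267

267


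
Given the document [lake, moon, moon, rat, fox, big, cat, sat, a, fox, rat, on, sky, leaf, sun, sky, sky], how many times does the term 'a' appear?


Document has 17 words
Scanning for 'a':
Found at positions: [8]
Count = 1

1


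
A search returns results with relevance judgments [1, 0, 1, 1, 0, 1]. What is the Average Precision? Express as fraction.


Computing P@k for each relevant position:
Position 1: relevant, P@1 = 1/1 = 1
Position 2: not relevant
Position 3: relevant, P@3 = 2/3 = 2/3
Position 4: relevant, P@4 = 3/4 = 3/4
Position 5: not relevant
Position 6: relevant, P@6 = 4/6 = 2/3
Sum of P@k = 1 + 2/3 + 3/4 + 2/3 = 37/12
AP = 37/12 / 4 = 37/48

37/48


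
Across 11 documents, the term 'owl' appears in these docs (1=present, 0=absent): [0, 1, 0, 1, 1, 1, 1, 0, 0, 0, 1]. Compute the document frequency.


Checking each document for 'owl':
Doc 1: absent
Doc 2: present
Doc 3: absent
Doc 4: present
Doc 5: present
Doc 6: present
Doc 7: present
Doc 8: absent
Doc 9: absent
Doc 10: absent
Doc 11: present
df = sum of presences = 0 + 1 + 0 + 1 + 1 + 1 + 1 + 0 + 0 + 0 + 1 = 6

6


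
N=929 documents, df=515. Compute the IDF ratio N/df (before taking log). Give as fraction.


IDF ratio = N / df
= 929 / 515
= 929/515

929/515


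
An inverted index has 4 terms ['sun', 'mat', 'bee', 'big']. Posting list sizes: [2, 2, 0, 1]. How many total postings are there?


Summing posting list sizes:
'sun': 2 postings
'mat': 2 postings
'bee': 0 postings
'big': 1 postings
Total = 2 + 2 + 0 + 1 = 5

5


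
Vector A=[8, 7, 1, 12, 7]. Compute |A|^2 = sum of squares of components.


|A|^2 = sum of squared components
A[0]^2 = 8^2 = 64
A[1]^2 = 7^2 = 49
A[2]^2 = 1^2 = 1
A[3]^2 = 12^2 = 144
A[4]^2 = 7^2 = 49
Sum = 64 + 49 + 1 + 144 + 49 = 307

307


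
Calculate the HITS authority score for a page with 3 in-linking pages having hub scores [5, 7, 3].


Authority = sum of hub scores of in-linkers
In-link 1: hub score = 5
In-link 2: hub score = 7
In-link 3: hub score = 3
Authority = 5 + 7 + 3 = 15

15


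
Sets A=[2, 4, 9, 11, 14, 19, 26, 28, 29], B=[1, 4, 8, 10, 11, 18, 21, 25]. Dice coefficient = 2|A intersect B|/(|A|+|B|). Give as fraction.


A intersect B = [4, 11]
|A intersect B| = 2
|A| = 9, |B| = 8
Dice = 2*2 / (9+8)
= 4 / 17 = 4/17

4/17


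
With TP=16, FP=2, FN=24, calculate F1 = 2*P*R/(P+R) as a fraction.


F1 = 2 * P * R / (P + R)
P = TP/(TP+FP) = 16/18 = 8/9
R = TP/(TP+FN) = 16/40 = 2/5
2 * P * R = 2 * 8/9 * 2/5 = 32/45
P + R = 8/9 + 2/5 = 58/45
F1 = 32/45 / 58/45 = 16/29

16/29


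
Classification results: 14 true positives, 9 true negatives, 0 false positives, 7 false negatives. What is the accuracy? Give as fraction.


Accuracy = (TP + TN) / (TP + TN + FP + FN)
TP + TN = 14 + 9 = 23
Total = 14 + 9 + 0 + 7 = 30
Accuracy = 23 / 30 = 23/30

23/30


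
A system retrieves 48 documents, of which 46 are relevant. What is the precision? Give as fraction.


Precision = relevant_retrieved / total_retrieved
= 46 / 48
= 46 / (46 + 2)
= 23/24

23/24


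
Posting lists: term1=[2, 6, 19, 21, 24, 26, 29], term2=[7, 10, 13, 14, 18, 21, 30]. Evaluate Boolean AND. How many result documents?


Boolean AND: find intersection of posting lists
term1 docs: [2, 6, 19, 21, 24, 26, 29]
term2 docs: [7, 10, 13, 14, 18, 21, 30]
Intersection: [21]
|intersection| = 1

1


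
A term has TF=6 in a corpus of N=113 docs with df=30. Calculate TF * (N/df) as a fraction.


TF * (N/df)
= 6 * (113/30)
= 6 * 113/30
= 113/5

113/5


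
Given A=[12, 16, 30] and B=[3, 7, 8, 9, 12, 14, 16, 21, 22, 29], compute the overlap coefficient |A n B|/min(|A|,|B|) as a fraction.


A intersect B = [12, 16]
|A intersect B| = 2
min(|A|, |B|) = min(3, 10) = 3
Overlap = 2 / 3 = 2/3

2/3


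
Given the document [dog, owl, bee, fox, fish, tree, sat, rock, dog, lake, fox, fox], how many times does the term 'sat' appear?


Document has 12 words
Scanning for 'sat':
Found at positions: [6]
Count = 1

1


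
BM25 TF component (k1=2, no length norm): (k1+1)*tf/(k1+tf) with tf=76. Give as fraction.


BM25 TF component = (k1+1)*tf / (k1+tf)
k1 = 2, tf = 76
Numerator = (2+1)*76 = 228
Denominator = 2 + 76 = 78
= 228/78 = 38/13

38/13


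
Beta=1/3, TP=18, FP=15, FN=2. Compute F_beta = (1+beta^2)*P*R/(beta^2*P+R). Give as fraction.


P = TP/(TP+FP) = 18/33 = 6/11
R = TP/(TP+FN) = 18/20 = 9/10
beta^2 = 1/3^2 = 1/9
(1 + beta^2) = 10/9
Numerator = (1+beta^2)*P*R = 6/11
Denominator = beta^2*P + R = 2/33 + 9/10 = 317/330
F_beta = 180/317

180/317


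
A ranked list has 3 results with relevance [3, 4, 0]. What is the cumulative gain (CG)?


Cumulative Gain = sum of relevance scores
Position 1: rel=3, running sum=3
Position 2: rel=4, running sum=7
Position 3: rel=0, running sum=7
CG = 7

7


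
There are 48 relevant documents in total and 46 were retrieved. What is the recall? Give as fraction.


Recall = retrieved_relevant / total_relevant
= 46 / 48
= 46 / (46 + 2)
= 23/24

23/24


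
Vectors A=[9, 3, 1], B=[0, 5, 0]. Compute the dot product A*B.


Dot product = sum of element-wise products
A[0]*B[0] = 9*0 = 0
A[1]*B[1] = 3*5 = 15
A[2]*B[2] = 1*0 = 0
Sum = 0 + 15 + 0 = 15

15


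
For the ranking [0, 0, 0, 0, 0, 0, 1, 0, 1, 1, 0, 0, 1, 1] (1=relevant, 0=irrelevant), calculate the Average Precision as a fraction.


Computing P@k for each relevant position:
Position 1: not relevant
Position 2: not relevant
Position 3: not relevant
Position 4: not relevant
Position 5: not relevant
Position 6: not relevant
Position 7: relevant, P@7 = 1/7 = 1/7
Position 8: not relevant
Position 9: relevant, P@9 = 2/9 = 2/9
Position 10: relevant, P@10 = 3/10 = 3/10
Position 11: not relevant
Position 12: not relevant
Position 13: relevant, P@13 = 4/13 = 4/13
Position 14: relevant, P@14 = 5/14 = 5/14
Sum of P@k = 1/7 + 2/9 + 3/10 + 4/13 + 5/14 = 778/585
AP = 778/585 / 5 = 778/2925

778/2925


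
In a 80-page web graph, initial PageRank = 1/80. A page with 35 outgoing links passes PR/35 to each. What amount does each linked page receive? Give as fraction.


Initial PR = 1/80 = 1/80
Outlinks = 35
Contribution per link = PR / outlinks
= 1/80 / 35
= 1/2800

1/2800


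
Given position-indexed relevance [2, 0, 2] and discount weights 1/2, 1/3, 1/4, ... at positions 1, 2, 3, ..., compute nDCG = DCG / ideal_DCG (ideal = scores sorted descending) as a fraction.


Position discount weights w_i = 1/(i+1) for i=1..3:
Weights = [1/2, 1/3, 1/4]
Actual relevance: [2, 0, 2]
DCG = 2/2 + 0/3 + 2/4 = 3/2
Ideal relevance (sorted desc): [2, 2, 0]
Ideal DCG = 2/2 + 2/3 + 0/4 = 5/3
nDCG = DCG / ideal_DCG = 3/2 / 5/3 = 9/10

9/10


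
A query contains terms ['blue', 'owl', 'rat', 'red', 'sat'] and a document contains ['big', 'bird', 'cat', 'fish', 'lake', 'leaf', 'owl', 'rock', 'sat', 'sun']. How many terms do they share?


Query terms: ['blue', 'owl', 'rat', 'red', 'sat']
Document terms: ['big', 'bird', 'cat', 'fish', 'lake', 'leaf', 'owl', 'rock', 'sat', 'sun']
Common terms: ['owl', 'sat']
Overlap count = 2

2


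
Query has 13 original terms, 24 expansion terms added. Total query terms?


Original terms: 13
Expansion terms: 24
Total = 13 + 24 = 37

37


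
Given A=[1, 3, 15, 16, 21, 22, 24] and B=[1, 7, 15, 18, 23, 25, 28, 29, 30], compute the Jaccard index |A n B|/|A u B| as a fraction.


A intersect B = [1, 15]
|A intersect B| = 2
A union B = [1, 3, 7, 15, 16, 18, 21, 22, 23, 24, 25, 28, 29, 30]
|A union B| = 14
Jaccard = 2/14 = 1/7

1/7


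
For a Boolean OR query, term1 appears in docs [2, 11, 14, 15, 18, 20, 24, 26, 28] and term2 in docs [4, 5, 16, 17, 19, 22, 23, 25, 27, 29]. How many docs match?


Boolean OR: find union of posting lists
term1 docs: [2, 11, 14, 15, 18, 20, 24, 26, 28]
term2 docs: [4, 5, 16, 17, 19, 22, 23, 25, 27, 29]
Union: [2, 4, 5, 11, 14, 15, 16, 17, 18, 19, 20, 22, 23, 24, 25, 26, 27, 28, 29]
|union| = 19

19


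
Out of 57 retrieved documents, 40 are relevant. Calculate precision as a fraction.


Precision = relevant_retrieved / total_retrieved
= 40 / 57
= 40 / (40 + 17)
= 40/57

40/57


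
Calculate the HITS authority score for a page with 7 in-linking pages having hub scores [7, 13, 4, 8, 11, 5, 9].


Authority = sum of hub scores of in-linkers
In-link 1: hub score = 7
In-link 2: hub score = 13
In-link 3: hub score = 4
In-link 4: hub score = 8
In-link 5: hub score = 11
In-link 6: hub score = 5
In-link 7: hub score = 9
Authority = 7 + 13 + 4 + 8 + 11 + 5 + 9 = 57

57


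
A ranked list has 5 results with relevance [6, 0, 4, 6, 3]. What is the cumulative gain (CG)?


Cumulative Gain = sum of relevance scores
Position 1: rel=6, running sum=6
Position 2: rel=0, running sum=6
Position 3: rel=4, running sum=10
Position 4: rel=6, running sum=16
Position 5: rel=3, running sum=19
CG = 19

19


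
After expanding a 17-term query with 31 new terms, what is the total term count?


Original terms: 17
Expansion terms: 31
Total = 17 + 31 = 48

48


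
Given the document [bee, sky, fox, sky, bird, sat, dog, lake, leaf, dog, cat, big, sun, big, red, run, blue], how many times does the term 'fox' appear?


Document has 17 words
Scanning for 'fox':
Found at positions: [2]
Count = 1

1


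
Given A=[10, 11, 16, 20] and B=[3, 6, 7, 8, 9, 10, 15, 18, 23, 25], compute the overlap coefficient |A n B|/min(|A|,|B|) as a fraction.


A intersect B = [10]
|A intersect B| = 1
min(|A|, |B|) = min(4, 10) = 4
Overlap = 1 / 4 = 1/4

1/4


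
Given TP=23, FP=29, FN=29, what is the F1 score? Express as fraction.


F1 = 2 * P * R / (P + R)
P = TP/(TP+FP) = 23/52 = 23/52
R = TP/(TP+FN) = 23/52 = 23/52
2 * P * R = 2 * 23/52 * 23/52 = 529/1352
P + R = 23/52 + 23/52 = 23/26
F1 = 529/1352 / 23/26 = 23/52

23/52


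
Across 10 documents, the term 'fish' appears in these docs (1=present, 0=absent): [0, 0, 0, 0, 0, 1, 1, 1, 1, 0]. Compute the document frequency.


Checking each document for 'fish':
Doc 1: absent
Doc 2: absent
Doc 3: absent
Doc 4: absent
Doc 5: absent
Doc 6: present
Doc 7: present
Doc 8: present
Doc 9: present
Doc 10: absent
df = sum of presences = 0 + 0 + 0 + 0 + 0 + 1 + 1 + 1 + 1 + 0 = 4

4


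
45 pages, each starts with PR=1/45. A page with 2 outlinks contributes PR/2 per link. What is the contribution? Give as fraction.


Initial PR = 1/45 = 1/45
Outlinks = 2
Contribution per link = PR / outlinks
= 1/45 / 2
= 1/90

1/90


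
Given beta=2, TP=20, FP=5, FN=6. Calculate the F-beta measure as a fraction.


P = TP/(TP+FP) = 20/25 = 4/5
R = TP/(TP+FN) = 20/26 = 10/13
beta^2 = 2^2 = 4
(1 + beta^2) = 5
Numerator = (1+beta^2)*P*R = 40/13
Denominator = beta^2*P + R = 16/5 + 10/13 = 258/65
F_beta = 100/129

100/129


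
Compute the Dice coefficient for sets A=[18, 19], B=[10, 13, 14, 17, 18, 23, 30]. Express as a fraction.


A intersect B = [18]
|A intersect B| = 1
|A| = 2, |B| = 7
Dice = 2*1 / (2+7)
= 2 / 9 = 2/9

2/9


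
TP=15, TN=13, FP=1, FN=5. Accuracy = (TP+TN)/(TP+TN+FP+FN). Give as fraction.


Accuracy = (TP + TN) / (TP + TN + FP + FN)
TP + TN = 15 + 13 = 28
Total = 15 + 13 + 1 + 5 = 34
Accuracy = 28 / 34 = 14/17

14/17


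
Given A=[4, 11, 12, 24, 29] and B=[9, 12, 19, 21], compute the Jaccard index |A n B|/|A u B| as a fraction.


A intersect B = [12]
|A intersect B| = 1
A union B = [4, 9, 11, 12, 19, 21, 24, 29]
|A union B| = 8
Jaccard = 1/8 = 1/8

1/8


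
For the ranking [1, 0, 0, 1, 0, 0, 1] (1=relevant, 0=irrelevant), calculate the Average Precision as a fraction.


Computing P@k for each relevant position:
Position 1: relevant, P@1 = 1/1 = 1
Position 2: not relevant
Position 3: not relevant
Position 4: relevant, P@4 = 2/4 = 1/2
Position 5: not relevant
Position 6: not relevant
Position 7: relevant, P@7 = 3/7 = 3/7
Sum of P@k = 1 + 1/2 + 3/7 = 27/14
AP = 27/14 / 3 = 9/14

9/14


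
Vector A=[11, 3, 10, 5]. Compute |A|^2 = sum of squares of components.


|A|^2 = sum of squared components
A[0]^2 = 11^2 = 121
A[1]^2 = 3^2 = 9
A[2]^2 = 10^2 = 100
A[3]^2 = 5^2 = 25
Sum = 121 + 9 + 100 + 25 = 255

255


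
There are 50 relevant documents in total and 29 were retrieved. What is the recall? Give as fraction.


Recall = retrieved_relevant / total_relevant
= 29 / 50
= 29 / (29 + 21)
= 29/50

29/50


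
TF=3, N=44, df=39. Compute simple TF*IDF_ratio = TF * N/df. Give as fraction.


TF * (N/df)
= 3 * (44/39)
= 3 * 44/39
= 44/13

44/13


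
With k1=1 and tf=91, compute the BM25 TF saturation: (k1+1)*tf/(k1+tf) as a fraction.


BM25 TF component = (k1+1)*tf / (k1+tf)
k1 = 1, tf = 91
Numerator = (1+1)*91 = 182
Denominator = 1 + 91 = 92
= 182/92 = 91/46

91/46


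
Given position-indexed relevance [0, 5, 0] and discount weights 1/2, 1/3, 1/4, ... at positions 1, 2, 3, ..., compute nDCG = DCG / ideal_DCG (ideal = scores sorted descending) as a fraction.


Position discount weights w_i = 1/(i+1) for i=1..3:
Weights = [1/2, 1/3, 1/4]
Actual relevance: [0, 5, 0]
DCG = 0/2 + 5/3 + 0/4 = 5/3
Ideal relevance (sorted desc): [5, 0, 0]
Ideal DCG = 5/2 + 0/3 + 0/4 = 5/2
nDCG = DCG / ideal_DCG = 5/3 / 5/2 = 2/3

2/3


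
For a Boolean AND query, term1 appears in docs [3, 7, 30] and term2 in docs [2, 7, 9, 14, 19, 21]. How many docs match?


Boolean AND: find intersection of posting lists
term1 docs: [3, 7, 30]
term2 docs: [2, 7, 9, 14, 19, 21]
Intersection: [7]
|intersection| = 1

1


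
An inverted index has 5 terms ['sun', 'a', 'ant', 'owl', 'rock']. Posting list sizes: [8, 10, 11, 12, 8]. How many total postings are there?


Summing posting list sizes:
'sun': 8 postings
'a': 10 postings
'ant': 11 postings
'owl': 12 postings
'rock': 8 postings
Total = 8 + 10 + 11 + 12 + 8 = 49

49


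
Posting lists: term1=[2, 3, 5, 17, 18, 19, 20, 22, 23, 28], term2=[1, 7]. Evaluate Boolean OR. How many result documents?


Boolean OR: find union of posting lists
term1 docs: [2, 3, 5, 17, 18, 19, 20, 22, 23, 28]
term2 docs: [1, 7]
Union: [1, 2, 3, 5, 7, 17, 18, 19, 20, 22, 23, 28]
|union| = 12

12


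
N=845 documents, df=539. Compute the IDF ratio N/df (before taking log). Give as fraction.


IDF ratio = N / df
= 845 / 539
= 845/539

845/539


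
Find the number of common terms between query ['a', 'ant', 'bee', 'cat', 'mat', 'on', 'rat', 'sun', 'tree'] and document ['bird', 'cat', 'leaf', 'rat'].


Query terms: ['a', 'ant', 'bee', 'cat', 'mat', 'on', 'rat', 'sun', 'tree']
Document terms: ['bird', 'cat', 'leaf', 'rat']
Common terms: ['cat', 'rat']
Overlap count = 2

2


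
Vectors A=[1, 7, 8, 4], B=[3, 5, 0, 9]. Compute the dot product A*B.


Dot product = sum of element-wise products
A[0]*B[0] = 1*3 = 3
A[1]*B[1] = 7*5 = 35
A[2]*B[2] = 8*0 = 0
A[3]*B[3] = 4*9 = 36
Sum = 3 + 35 + 0 + 36 = 74

74


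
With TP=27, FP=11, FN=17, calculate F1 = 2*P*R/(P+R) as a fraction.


F1 = 2 * P * R / (P + R)
P = TP/(TP+FP) = 27/38 = 27/38
R = TP/(TP+FN) = 27/44 = 27/44
2 * P * R = 2 * 27/38 * 27/44 = 729/836
P + R = 27/38 + 27/44 = 1107/836
F1 = 729/836 / 1107/836 = 27/41

27/41


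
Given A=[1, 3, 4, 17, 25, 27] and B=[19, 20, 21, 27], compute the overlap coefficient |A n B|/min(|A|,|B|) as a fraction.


A intersect B = [27]
|A intersect B| = 1
min(|A|, |B|) = min(6, 4) = 4
Overlap = 1 / 4 = 1/4

1/4


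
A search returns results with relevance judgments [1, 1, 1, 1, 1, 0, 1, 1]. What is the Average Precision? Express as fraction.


Computing P@k for each relevant position:
Position 1: relevant, P@1 = 1/1 = 1
Position 2: relevant, P@2 = 2/2 = 1
Position 3: relevant, P@3 = 3/3 = 1
Position 4: relevant, P@4 = 4/4 = 1
Position 5: relevant, P@5 = 5/5 = 1
Position 6: not relevant
Position 7: relevant, P@7 = 6/7 = 6/7
Position 8: relevant, P@8 = 7/8 = 7/8
Sum of P@k = 1 + 1 + 1 + 1 + 1 + 6/7 + 7/8 = 377/56
AP = 377/56 / 7 = 377/392

377/392


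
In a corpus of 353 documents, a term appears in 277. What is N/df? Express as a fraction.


IDF ratio = N / df
= 353 / 277
= 353/277

353/277


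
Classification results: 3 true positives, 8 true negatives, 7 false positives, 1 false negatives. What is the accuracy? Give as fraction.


Accuracy = (TP + TN) / (TP + TN + FP + FN)
TP + TN = 3 + 8 = 11
Total = 3 + 8 + 7 + 1 = 19
Accuracy = 11 / 19 = 11/19

11/19


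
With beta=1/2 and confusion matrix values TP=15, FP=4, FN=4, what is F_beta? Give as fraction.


P = TP/(TP+FP) = 15/19 = 15/19
R = TP/(TP+FN) = 15/19 = 15/19
beta^2 = 1/2^2 = 1/4
(1 + beta^2) = 5/4
Numerator = (1+beta^2)*P*R = 1125/1444
Denominator = beta^2*P + R = 15/76 + 15/19 = 75/76
F_beta = 15/19

15/19


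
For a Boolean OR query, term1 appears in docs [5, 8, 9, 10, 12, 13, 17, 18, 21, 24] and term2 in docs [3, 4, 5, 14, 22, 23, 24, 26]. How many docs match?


Boolean OR: find union of posting lists
term1 docs: [5, 8, 9, 10, 12, 13, 17, 18, 21, 24]
term2 docs: [3, 4, 5, 14, 22, 23, 24, 26]
Union: [3, 4, 5, 8, 9, 10, 12, 13, 14, 17, 18, 21, 22, 23, 24, 26]
|union| = 16

16


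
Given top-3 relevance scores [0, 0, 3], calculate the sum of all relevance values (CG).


Cumulative Gain = sum of relevance scores
Position 1: rel=0, running sum=0
Position 2: rel=0, running sum=0
Position 3: rel=3, running sum=3
CG = 3

3


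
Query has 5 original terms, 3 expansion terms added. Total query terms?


Original terms: 5
Expansion terms: 3
Total = 5 + 3 = 8

8


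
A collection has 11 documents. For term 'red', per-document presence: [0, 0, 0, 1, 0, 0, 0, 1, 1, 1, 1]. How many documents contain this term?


Checking each document for 'red':
Doc 1: absent
Doc 2: absent
Doc 3: absent
Doc 4: present
Doc 5: absent
Doc 6: absent
Doc 7: absent
Doc 8: present
Doc 9: present
Doc 10: present
Doc 11: present
df = sum of presences = 0 + 0 + 0 + 1 + 0 + 0 + 0 + 1 + 1 + 1 + 1 = 5

5


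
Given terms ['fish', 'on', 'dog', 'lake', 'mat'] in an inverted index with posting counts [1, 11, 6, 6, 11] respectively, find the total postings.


Summing posting list sizes:
'fish': 1 postings
'on': 11 postings
'dog': 6 postings
'lake': 6 postings
'mat': 11 postings
Total = 1 + 11 + 6 + 6 + 11 = 35

35


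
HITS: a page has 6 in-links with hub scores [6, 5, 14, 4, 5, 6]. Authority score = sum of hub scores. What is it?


Authority = sum of hub scores of in-linkers
In-link 1: hub score = 6
In-link 2: hub score = 5
In-link 3: hub score = 14
In-link 4: hub score = 4
In-link 5: hub score = 5
In-link 6: hub score = 6
Authority = 6 + 5 + 14 + 4 + 5 + 6 = 40

40


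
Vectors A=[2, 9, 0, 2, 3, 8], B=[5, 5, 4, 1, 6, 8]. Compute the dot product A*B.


Dot product = sum of element-wise products
A[0]*B[0] = 2*5 = 10
A[1]*B[1] = 9*5 = 45
A[2]*B[2] = 0*4 = 0
A[3]*B[3] = 2*1 = 2
A[4]*B[4] = 3*6 = 18
A[5]*B[5] = 8*8 = 64
Sum = 10 + 45 + 0 + 2 + 18 + 64 = 139

139


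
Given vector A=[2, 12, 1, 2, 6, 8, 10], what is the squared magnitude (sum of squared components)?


|A|^2 = sum of squared components
A[0]^2 = 2^2 = 4
A[1]^2 = 12^2 = 144
A[2]^2 = 1^2 = 1
A[3]^2 = 2^2 = 4
A[4]^2 = 6^2 = 36
A[5]^2 = 8^2 = 64
A[6]^2 = 10^2 = 100
Sum = 4 + 144 + 1 + 4 + 36 + 64 + 100 = 353

353


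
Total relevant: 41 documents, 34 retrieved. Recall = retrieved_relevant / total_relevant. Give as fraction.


Recall = retrieved_relevant / total_relevant
= 34 / 41
= 34 / (34 + 7)
= 34/41

34/41


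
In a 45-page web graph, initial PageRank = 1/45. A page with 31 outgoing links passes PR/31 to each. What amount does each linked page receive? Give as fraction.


Initial PR = 1/45 = 1/45
Outlinks = 31
Contribution per link = PR / outlinks
= 1/45 / 31
= 1/1395

1/1395


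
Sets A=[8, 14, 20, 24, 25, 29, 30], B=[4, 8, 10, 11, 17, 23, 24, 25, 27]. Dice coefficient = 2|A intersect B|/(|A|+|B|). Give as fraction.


A intersect B = [8, 24, 25]
|A intersect B| = 3
|A| = 7, |B| = 9
Dice = 2*3 / (7+9)
= 6 / 16 = 3/8

3/8


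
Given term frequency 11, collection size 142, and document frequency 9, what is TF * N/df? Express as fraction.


TF * (N/df)
= 11 * (142/9)
= 11 * 142/9
= 1562/9

1562/9


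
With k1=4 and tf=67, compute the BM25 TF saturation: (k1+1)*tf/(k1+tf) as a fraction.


BM25 TF component = (k1+1)*tf / (k1+tf)
k1 = 4, tf = 67
Numerator = (4+1)*67 = 335
Denominator = 4 + 67 = 71
= 335/71 = 335/71

335/71


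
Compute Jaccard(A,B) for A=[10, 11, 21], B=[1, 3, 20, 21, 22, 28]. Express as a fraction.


A intersect B = [21]
|A intersect B| = 1
A union B = [1, 3, 10, 11, 20, 21, 22, 28]
|A union B| = 8
Jaccard = 1/8 = 1/8

1/8


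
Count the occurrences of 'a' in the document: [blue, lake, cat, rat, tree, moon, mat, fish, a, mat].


Document has 10 words
Scanning for 'a':
Found at positions: [8]
Count = 1

1


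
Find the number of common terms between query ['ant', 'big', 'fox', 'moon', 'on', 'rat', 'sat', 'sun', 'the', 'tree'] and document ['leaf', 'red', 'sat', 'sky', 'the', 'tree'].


Query terms: ['ant', 'big', 'fox', 'moon', 'on', 'rat', 'sat', 'sun', 'the', 'tree']
Document terms: ['leaf', 'red', 'sat', 'sky', 'the', 'tree']
Common terms: ['sat', 'the', 'tree']
Overlap count = 3

3


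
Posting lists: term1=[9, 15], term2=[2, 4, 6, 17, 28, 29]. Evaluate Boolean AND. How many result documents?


Boolean AND: find intersection of posting lists
term1 docs: [9, 15]
term2 docs: [2, 4, 6, 17, 28, 29]
Intersection: []
|intersection| = 0

0


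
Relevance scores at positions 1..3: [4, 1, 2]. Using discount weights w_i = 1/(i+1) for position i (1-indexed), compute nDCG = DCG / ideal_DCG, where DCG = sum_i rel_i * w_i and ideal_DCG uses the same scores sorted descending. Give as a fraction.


Position discount weights w_i = 1/(i+1) for i=1..3:
Weights = [1/2, 1/3, 1/4]
Actual relevance: [4, 1, 2]
DCG = 4/2 + 1/3 + 2/4 = 17/6
Ideal relevance (sorted desc): [4, 2, 1]
Ideal DCG = 4/2 + 2/3 + 1/4 = 35/12
nDCG = DCG / ideal_DCG = 17/6 / 35/12 = 34/35

34/35


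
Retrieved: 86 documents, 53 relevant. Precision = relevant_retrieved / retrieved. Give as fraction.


Precision = relevant_retrieved / total_retrieved
= 53 / 86
= 53 / (53 + 33)
= 53/86

53/86


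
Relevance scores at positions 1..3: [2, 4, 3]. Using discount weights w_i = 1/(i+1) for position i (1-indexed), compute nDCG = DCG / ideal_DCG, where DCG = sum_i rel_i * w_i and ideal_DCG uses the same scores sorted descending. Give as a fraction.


Position discount weights w_i = 1/(i+1) for i=1..3:
Weights = [1/2, 1/3, 1/4]
Actual relevance: [2, 4, 3]
DCG = 2/2 + 4/3 + 3/4 = 37/12
Ideal relevance (sorted desc): [4, 3, 2]
Ideal DCG = 4/2 + 3/3 + 2/4 = 7/2
nDCG = DCG / ideal_DCG = 37/12 / 7/2 = 37/42

37/42


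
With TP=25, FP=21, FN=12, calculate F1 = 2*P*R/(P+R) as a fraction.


F1 = 2 * P * R / (P + R)
P = TP/(TP+FP) = 25/46 = 25/46
R = TP/(TP+FN) = 25/37 = 25/37
2 * P * R = 2 * 25/46 * 25/37 = 625/851
P + R = 25/46 + 25/37 = 2075/1702
F1 = 625/851 / 2075/1702 = 50/83

50/83


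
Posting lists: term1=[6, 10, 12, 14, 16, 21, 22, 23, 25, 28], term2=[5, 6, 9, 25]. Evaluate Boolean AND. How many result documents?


Boolean AND: find intersection of posting lists
term1 docs: [6, 10, 12, 14, 16, 21, 22, 23, 25, 28]
term2 docs: [5, 6, 9, 25]
Intersection: [6, 25]
|intersection| = 2

2


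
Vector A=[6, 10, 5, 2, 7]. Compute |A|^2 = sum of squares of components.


|A|^2 = sum of squared components
A[0]^2 = 6^2 = 36
A[1]^2 = 10^2 = 100
A[2]^2 = 5^2 = 25
A[3]^2 = 2^2 = 4
A[4]^2 = 7^2 = 49
Sum = 36 + 100 + 25 + 4 + 49 = 214

214


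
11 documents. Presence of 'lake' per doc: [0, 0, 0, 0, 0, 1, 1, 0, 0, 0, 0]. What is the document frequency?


Checking each document for 'lake':
Doc 1: absent
Doc 2: absent
Doc 3: absent
Doc 4: absent
Doc 5: absent
Doc 6: present
Doc 7: present
Doc 8: absent
Doc 9: absent
Doc 10: absent
Doc 11: absent
df = sum of presences = 0 + 0 + 0 + 0 + 0 + 1 + 1 + 0 + 0 + 0 + 0 = 2

2


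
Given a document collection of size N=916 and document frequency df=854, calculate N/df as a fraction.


IDF ratio = N / df
= 916 / 854
= 458/427

458/427


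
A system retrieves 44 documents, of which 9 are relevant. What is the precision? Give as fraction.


Precision = relevant_retrieved / total_retrieved
= 9 / 44
= 9 / (9 + 35)
= 9/44

9/44


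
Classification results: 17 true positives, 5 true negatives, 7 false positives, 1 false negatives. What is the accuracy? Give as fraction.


Accuracy = (TP + TN) / (TP + TN + FP + FN)
TP + TN = 17 + 5 = 22
Total = 17 + 5 + 7 + 1 = 30
Accuracy = 22 / 30 = 11/15

11/15


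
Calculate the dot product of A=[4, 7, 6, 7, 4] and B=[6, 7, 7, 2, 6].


Dot product = sum of element-wise products
A[0]*B[0] = 4*6 = 24
A[1]*B[1] = 7*7 = 49
A[2]*B[2] = 6*7 = 42
A[3]*B[3] = 7*2 = 14
A[4]*B[4] = 4*6 = 24
Sum = 24 + 49 + 42 + 14 + 24 = 153

153


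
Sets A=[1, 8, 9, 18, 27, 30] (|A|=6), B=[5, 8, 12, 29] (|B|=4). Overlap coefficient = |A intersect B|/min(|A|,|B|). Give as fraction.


A intersect B = [8]
|A intersect B| = 1
min(|A|, |B|) = min(6, 4) = 4
Overlap = 1 / 4 = 1/4

1/4


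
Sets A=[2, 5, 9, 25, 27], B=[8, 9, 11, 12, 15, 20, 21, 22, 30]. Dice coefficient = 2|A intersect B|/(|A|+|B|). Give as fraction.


A intersect B = [9]
|A intersect B| = 1
|A| = 5, |B| = 9
Dice = 2*1 / (5+9)
= 2 / 14 = 1/7

1/7


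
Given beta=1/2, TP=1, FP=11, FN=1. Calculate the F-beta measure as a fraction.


P = TP/(TP+FP) = 1/12 = 1/12
R = TP/(TP+FN) = 1/2 = 1/2
beta^2 = 1/2^2 = 1/4
(1 + beta^2) = 5/4
Numerator = (1+beta^2)*P*R = 5/96
Denominator = beta^2*P + R = 1/48 + 1/2 = 25/48
F_beta = 1/10

1/10


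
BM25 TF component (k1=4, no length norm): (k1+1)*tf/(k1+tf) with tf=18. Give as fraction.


BM25 TF component = (k1+1)*tf / (k1+tf)
k1 = 4, tf = 18
Numerator = (4+1)*18 = 90
Denominator = 4 + 18 = 22
= 90/22 = 45/11

45/11


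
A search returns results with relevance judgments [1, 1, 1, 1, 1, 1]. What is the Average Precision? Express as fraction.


Computing P@k for each relevant position:
Position 1: relevant, P@1 = 1/1 = 1
Position 2: relevant, P@2 = 2/2 = 1
Position 3: relevant, P@3 = 3/3 = 1
Position 4: relevant, P@4 = 4/4 = 1
Position 5: relevant, P@5 = 5/5 = 1
Position 6: relevant, P@6 = 6/6 = 1
Sum of P@k = 1 + 1 + 1 + 1 + 1 + 1 = 6
AP = 6 / 6 = 1

1


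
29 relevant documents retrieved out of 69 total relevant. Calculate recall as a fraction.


Recall = retrieved_relevant / total_relevant
= 29 / 69
= 29 / (29 + 40)
= 29/69

29/69


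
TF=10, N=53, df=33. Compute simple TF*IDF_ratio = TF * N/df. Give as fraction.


TF * (N/df)
= 10 * (53/33)
= 10 * 53/33
= 530/33

530/33


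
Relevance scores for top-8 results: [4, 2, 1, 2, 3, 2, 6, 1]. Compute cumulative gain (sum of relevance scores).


Cumulative Gain = sum of relevance scores
Position 1: rel=4, running sum=4
Position 2: rel=2, running sum=6
Position 3: rel=1, running sum=7
Position 4: rel=2, running sum=9
Position 5: rel=3, running sum=12
Position 6: rel=2, running sum=14
Position 7: rel=6, running sum=20
Position 8: rel=1, running sum=21
CG = 21

21


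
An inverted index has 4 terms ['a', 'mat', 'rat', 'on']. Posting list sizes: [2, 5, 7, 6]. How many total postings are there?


Summing posting list sizes:
'a': 2 postings
'mat': 5 postings
'rat': 7 postings
'on': 6 postings
Total = 2 + 5 + 7 + 6 = 20

20


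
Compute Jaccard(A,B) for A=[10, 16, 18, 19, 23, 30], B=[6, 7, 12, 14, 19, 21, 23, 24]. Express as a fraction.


A intersect B = [19, 23]
|A intersect B| = 2
A union B = [6, 7, 10, 12, 14, 16, 18, 19, 21, 23, 24, 30]
|A union B| = 12
Jaccard = 2/12 = 1/6

1/6


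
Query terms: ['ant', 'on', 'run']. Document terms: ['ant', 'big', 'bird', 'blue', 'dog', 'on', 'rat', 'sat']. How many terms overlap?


Query terms: ['ant', 'on', 'run']
Document terms: ['ant', 'big', 'bird', 'blue', 'dog', 'on', 'rat', 'sat']
Common terms: ['ant', 'on']
Overlap count = 2

2


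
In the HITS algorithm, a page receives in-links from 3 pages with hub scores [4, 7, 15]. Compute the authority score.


Authority = sum of hub scores of in-linkers
In-link 1: hub score = 4
In-link 2: hub score = 7
In-link 3: hub score = 15
Authority = 4 + 7 + 15 = 26

26


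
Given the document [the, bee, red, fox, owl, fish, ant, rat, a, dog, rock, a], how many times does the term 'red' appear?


Document has 12 words
Scanning for 'red':
Found at positions: [2]
Count = 1

1


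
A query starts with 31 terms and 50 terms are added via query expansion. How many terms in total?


Original terms: 31
Expansion terms: 50
Total = 31 + 50 = 81

81


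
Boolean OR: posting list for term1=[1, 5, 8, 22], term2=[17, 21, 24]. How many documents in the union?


Boolean OR: find union of posting lists
term1 docs: [1, 5, 8, 22]
term2 docs: [17, 21, 24]
Union: [1, 5, 8, 17, 21, 22, 24]
|union| = 7

7


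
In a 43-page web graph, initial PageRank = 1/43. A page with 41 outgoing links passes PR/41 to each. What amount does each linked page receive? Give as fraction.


Initial PR = 1/43 = 1/43
Outlinks = 41
Contribution per link = PR / outlinks
= 1/43 / 41
= 1/1763

1/1763


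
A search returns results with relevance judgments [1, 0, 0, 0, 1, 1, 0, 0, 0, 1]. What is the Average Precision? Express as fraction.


Computing P@k for each relevant position:
Position 1: relevant, P@1 = 1/1 = 1
Position 2: not relevant
Position 3: not relevant
Position 4: not relevant
Position 5: relevant, P@5 = 2/5 = 2/5
Position 6: relevant, P@6 = 3/6 = 1/2
Position 7: not relevant
Position 8: not relevant
Position 9: not relevant
Position 10: relevant, P@10 = 4/10 = 2/5
Sum of P@k = 1 + 2/5 + 1/2 + 2/5 = 23/10
AP = 23/10 / 4 = 23/40

23/40


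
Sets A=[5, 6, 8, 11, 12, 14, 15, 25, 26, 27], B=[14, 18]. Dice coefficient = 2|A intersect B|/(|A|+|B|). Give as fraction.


A intersect B = [14]
|A intersect B| = 1
|A| = 10, |B| = 2
Dice = 2*1 / (10+2)
= 2 / 12 = 1/6

1/6


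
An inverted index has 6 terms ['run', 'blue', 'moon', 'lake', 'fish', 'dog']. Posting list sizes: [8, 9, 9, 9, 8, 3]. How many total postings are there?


Summing posting list sizes:
'run': 8 postings
'blue': 9 postings
'moon': 9 postings
'lake': 9 postings
'fish': 8 postings
'dog': 3 postings
Total = 8 + 9 + 9 + 9 + 8 + 3 = 46

46


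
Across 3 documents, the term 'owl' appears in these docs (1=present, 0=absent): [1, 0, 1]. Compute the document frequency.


Checking each document for 'owl':
Doc 1: present
Doc 2: absent
Doc 3: present
df = sum of presences = 1 + 0 + 1 = 2

2


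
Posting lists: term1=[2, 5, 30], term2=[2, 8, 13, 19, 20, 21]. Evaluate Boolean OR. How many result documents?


Boolean OR: find union of posting lists
term1 docs: [2, 5, 30]
term2 docs: [2, 8, 13, 19, 20, 21]
Union: [2, 5, 8, 13, 19, 20, 21, 30]
|union| = 8

8


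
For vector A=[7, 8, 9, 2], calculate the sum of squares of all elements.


|A|^2 = sum of squared components
A[0]^2 = 7^2 = 49
A[1]^2 = 8^2 = 64
A[2]^2 = 9^2 = 81
A[3]^2 = 2^2 = 4
Sum = 49 + 64 + 81 + 4 = 198

198


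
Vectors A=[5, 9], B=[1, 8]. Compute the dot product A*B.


Dot product = sum of element-wise products
A[0]*B[0] = 5*1 = 5
A[1]*B[1] = 9*8 = 72
Sum = 5 + 72 = 77

77


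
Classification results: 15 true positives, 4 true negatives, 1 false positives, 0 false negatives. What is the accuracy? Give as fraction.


Accuracy = (TP + TN) / (TP + TN + FP + FN)
TP + TN = 15 + 4 = 19
Total = 15 + 4 + 1 + 0 = 20
Accuracy = 19 / 20 = 19/20

19/20


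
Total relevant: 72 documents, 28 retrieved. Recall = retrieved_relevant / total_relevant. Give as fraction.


Recall = retrieved_relevant / total_relevant
= 28 / 72
= 28 / (28 + 44)
= 7/18

7/18


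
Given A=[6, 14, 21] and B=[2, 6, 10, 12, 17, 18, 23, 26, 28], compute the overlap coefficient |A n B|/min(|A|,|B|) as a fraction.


A intersect B = [6]
|A intersect B| = 1
min(|A|, |B|) = min(3, 9) = 3
Overlap = 1 / 3 = 1/3

1/3


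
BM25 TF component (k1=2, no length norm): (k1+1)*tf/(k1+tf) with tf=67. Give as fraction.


BM25 TF component = (k1+1)*tf / (k1+tf)
k1 = 2, tf = 67
Numerator = (2+1)*67 = 201
Denominator = 2 + 67 = 69
= 201/69 = 67/23

67/23
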